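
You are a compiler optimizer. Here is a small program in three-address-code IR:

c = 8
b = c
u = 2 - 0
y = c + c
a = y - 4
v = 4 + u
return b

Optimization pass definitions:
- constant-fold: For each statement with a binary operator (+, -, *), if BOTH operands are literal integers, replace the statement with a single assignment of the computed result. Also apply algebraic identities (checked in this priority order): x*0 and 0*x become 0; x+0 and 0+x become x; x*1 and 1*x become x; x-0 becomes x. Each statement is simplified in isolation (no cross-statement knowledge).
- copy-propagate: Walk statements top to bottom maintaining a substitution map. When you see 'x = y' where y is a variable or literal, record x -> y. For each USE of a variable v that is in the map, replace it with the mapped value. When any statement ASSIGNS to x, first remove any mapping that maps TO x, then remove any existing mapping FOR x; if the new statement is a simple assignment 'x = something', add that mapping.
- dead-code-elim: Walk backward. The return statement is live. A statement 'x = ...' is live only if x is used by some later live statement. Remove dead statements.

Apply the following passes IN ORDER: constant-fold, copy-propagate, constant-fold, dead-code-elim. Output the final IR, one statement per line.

Initial IR:
  c = 8
  b = c
  u = 2 - 0
  y = c + c
  a = y - 4
  v = 4 + u
  return b
After constant-fold (7 stmts):
  c = 8
  b = c
  u = 2
  y = c + c
  a = y - 4
  v = 4 + u
  return b
After copy-propagate (7 stmts):
  c = 8
  b = 8
  u = 2
  y = 8 + 8
  a = y - 4
  v = 4 + 2
  return 8
After constant-fold (7 stmts):
  c = 8
  b = 8
  u = 2
  y = 16
  a = y - 4
  v = 6
  return 8
After dead-code-elim (1 stmts):
  return 8

Answer: return 8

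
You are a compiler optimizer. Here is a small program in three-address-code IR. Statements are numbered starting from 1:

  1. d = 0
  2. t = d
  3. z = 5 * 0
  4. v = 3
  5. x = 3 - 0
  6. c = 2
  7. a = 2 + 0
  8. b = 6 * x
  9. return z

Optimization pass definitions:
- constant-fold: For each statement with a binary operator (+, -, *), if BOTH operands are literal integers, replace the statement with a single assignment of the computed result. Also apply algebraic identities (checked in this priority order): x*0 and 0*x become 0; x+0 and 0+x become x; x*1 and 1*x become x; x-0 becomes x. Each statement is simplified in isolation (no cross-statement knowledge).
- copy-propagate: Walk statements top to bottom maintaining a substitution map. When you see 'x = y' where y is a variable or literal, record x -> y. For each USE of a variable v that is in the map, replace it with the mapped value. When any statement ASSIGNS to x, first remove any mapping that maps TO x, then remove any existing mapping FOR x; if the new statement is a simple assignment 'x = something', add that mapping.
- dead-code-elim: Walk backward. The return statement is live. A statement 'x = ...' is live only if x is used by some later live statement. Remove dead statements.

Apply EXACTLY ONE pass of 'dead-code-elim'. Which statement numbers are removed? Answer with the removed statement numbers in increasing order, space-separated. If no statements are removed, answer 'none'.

Backward liveness scan:
Stmt 1 'd = 0': DEAD (d not in live set [])
Stmt 2 't = d': DEAD (t not in live set [])
Stmt 3 'z = 5 * 0': KEEP (z is live); live-in = []
Stmt 4 'v = 3': DEAD (v not in live set ['z'])
Stmt 5 'x = 3 - 0': DEAD (x not in live set ['z'])
Stmt 6 'c = 2': DEAD (c not in live set ['z'])
Stmt 7 'a = 2 + 0': DEAD (a not in live set ['z'])
Stmt 8 'b = 6 * x': DEAD (b not in live set ['z'])
Stmt 9 'return z': KEEP (return); live-in = ['z']
Removed statement numbers: [1, 2, 4, 5, 6, 7, 8]
Surviving IR:
  z = 5 * 0
  return z

Answer: 1 2 4 5 6 7 8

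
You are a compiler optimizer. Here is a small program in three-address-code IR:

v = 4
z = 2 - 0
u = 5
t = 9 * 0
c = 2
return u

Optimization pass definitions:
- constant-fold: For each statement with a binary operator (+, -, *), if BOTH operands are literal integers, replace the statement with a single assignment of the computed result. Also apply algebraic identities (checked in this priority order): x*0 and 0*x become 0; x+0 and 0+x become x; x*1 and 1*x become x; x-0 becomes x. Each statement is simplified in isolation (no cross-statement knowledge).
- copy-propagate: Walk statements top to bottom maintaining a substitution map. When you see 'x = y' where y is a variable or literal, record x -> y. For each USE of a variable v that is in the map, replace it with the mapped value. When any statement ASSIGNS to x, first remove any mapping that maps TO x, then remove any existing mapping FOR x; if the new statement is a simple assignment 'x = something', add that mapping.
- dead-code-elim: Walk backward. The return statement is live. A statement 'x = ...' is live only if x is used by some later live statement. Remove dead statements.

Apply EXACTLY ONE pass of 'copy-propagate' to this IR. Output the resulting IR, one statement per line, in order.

Applying copy-propagate statement-by-statement:
  [1] v = 4  (unchanged)
  [2] z = 2 - 0  (unchanged)
  [3] u = 5  (unchanged)
  [4] t = 9 * 0  (unchanged)
  [5] c = 2  (unchanged)
  [6] return u  -> return 5
Result (6 stmts):
  v = 4
  z = 2 - 0
  u = 5
  t = 9 * 0
  c = 2
  return 5

Answer: v = 4
z = 2 - 0
u = 5
t = 9 * 0
c = 2
return 5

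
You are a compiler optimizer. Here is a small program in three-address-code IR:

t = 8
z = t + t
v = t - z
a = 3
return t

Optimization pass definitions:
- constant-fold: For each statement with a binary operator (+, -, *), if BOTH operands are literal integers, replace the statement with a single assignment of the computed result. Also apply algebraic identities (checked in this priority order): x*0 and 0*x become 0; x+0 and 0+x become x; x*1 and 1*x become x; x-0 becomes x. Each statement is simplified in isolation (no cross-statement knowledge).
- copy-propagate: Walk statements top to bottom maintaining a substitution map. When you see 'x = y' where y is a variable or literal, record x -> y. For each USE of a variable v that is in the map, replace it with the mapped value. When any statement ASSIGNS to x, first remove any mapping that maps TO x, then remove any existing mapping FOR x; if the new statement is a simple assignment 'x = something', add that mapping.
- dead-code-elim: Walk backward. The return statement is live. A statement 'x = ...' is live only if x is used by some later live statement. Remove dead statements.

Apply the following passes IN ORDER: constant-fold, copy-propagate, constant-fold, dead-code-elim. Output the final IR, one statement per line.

Initial IR:
  t = 8
  z = t + t
  v = t - z
  a = 3
  return t
After constant-fold (5 stmts):
  t = 8
  z = t + t
  v = t - z
  a = 3
  return t
After copy-propagate (5 stmts):
  t = 8
  z = 8 + 8
  v = 8 - z
  a = 3
  return 8
After constant-fold (5 stmts):
  t = 8
  z = 16
  v = 8 - z
  a = 3
  return 8
After dead-code-elim (1 stmts):
  return 8

Answer: return 8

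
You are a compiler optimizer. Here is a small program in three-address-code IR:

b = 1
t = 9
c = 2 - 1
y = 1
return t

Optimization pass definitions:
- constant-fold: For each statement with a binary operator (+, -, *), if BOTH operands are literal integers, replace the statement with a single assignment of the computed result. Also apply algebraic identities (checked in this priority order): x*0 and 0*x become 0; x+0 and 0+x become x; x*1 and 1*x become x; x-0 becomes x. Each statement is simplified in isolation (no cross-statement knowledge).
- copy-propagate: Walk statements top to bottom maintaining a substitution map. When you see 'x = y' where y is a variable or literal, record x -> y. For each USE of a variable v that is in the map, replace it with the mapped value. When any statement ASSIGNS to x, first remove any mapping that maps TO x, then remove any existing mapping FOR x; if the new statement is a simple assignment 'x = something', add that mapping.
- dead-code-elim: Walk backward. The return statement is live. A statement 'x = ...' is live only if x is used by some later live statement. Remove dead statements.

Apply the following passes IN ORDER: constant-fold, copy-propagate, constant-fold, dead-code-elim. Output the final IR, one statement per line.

Answer: return 9

Derivation:
Initial IR:
  b = 1
  t = 9
  c = 2 - 1
  y = 1
  return t
After constant-fold (5 stmts):
  b = 1
  t = 9
  c = 1
  y = 1
  return t
After copy-propagate (5 stmts):
  b = 1
  t = 9
  c = 1
  y = 1
  return 9
After constant-fold (5 stmts):
  b = 1
  t = 9
  c = 1
  y = 1
  return 9
After dead-code-elim (1 stmts):
  return 9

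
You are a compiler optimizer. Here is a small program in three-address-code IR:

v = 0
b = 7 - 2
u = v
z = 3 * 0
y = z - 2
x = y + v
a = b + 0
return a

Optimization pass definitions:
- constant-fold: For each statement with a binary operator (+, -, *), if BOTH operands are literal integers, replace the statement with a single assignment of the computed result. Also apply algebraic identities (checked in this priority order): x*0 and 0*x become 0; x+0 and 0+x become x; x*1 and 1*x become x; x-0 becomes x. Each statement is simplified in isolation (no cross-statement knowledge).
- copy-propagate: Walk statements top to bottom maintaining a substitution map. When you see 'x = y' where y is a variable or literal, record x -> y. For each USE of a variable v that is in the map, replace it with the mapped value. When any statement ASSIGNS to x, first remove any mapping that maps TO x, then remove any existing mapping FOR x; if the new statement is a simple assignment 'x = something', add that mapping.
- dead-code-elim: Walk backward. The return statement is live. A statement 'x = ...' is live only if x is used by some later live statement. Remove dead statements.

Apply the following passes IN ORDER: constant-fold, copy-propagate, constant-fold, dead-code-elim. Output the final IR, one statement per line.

Initial IR:
  v = 0
  b = 7 - 2
  u = v
  z = 3 * 0
  y = z - 2
  x = y + v
  a = b + 0
  return a
After constant-fold (8 stmts):
  v = 0
  b = 5
  u = v
  z = 0
  y = z - 2
  x = y + v
  a = b
  return a
After copy-propagate (8 stmts):
  v = 0
  b = 5
  u = 0
  z = 0
  y = 0 - 2
  x = y + 0
  a = 5
  return 5
After constant-fold (8 stmts):
  v = 0
  b = 5
  u = 0
  z = 0
  y = -2
  x = y
  a = 5
  return 5
After dead-code-elim (1 stmts):
  return 5

Answer: return 5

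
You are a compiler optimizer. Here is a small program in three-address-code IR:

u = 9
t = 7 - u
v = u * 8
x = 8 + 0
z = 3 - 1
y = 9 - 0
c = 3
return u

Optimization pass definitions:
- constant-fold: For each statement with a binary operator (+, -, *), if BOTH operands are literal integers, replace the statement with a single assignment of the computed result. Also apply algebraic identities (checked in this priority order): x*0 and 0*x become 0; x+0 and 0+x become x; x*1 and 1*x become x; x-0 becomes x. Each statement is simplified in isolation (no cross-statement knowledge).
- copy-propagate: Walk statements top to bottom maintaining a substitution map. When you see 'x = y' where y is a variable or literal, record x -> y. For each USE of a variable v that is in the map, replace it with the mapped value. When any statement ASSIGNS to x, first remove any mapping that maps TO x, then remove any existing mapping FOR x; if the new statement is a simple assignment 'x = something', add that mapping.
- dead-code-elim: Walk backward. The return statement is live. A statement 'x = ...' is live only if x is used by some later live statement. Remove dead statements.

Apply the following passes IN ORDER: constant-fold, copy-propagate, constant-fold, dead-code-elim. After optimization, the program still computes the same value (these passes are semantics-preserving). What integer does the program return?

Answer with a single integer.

Initial IR:
  u = 9
  t = 7 - u
  v = u * 8
  x = 8 + 0
  z = 3 - 1
  y = 9 - 0
  c = 3
  return u
After constant-fold (8 stmts):
  u = 9
  t = 7 - u
  v = u * 8
  x = 8
  z = 2
  y = 9
  c = 3
  return u
After copy-propagate (8 stmts):
  u = 9
  t = 7 - 9
  v = 9 * 8
  x = 8
  z = 2
  y = 9
  c = 3
  return 9
After constant-fold (8 stmts):
  u = 9
  t = -2
  v = 72
  x = 8
  z = 2
  y = 9
  c = 3
  return 9
After dead-code-elim (1 stmts):
  return 9
Evaluate:
  u = 9  =>  u = 9
  t = 7 - u  =>  t = -2
  v = u * 8  =>  v = 72
  x = 8 + 0  =>  x = 8
  z = 3 - 1  =>  z = 2
  y = 9 - 0  =>  y = 9
  c = 3  =>  c = 3
  return u = 9

Answer: 9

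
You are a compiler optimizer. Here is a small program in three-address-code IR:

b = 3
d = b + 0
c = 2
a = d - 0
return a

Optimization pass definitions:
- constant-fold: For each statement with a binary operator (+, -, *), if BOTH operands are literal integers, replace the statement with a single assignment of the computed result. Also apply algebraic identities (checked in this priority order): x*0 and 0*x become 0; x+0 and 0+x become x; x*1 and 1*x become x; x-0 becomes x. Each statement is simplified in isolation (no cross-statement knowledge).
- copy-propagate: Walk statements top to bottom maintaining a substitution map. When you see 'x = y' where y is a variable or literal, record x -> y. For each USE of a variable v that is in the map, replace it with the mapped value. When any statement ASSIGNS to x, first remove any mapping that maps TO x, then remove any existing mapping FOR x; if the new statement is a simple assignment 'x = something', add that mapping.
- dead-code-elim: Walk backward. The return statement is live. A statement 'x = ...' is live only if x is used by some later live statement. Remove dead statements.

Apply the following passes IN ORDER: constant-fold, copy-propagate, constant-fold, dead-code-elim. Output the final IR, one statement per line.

Initial IR:
  b = 3
  d = b + 0
  c = 2
  a = d - 0
  return a
After constant-fold (5 stmts):
  b = 3
  d = b
  c = 2
  a = d
  return a
After copy-propagate (5 stmts):
  b = 3
  d = 3
  c = 2
  a = 3
  return 3
After constant-fold (5 stmts):
  b = 3
  d = 3
  c = 2
  a = 3
  return 3
After dead-code-elim (1 stmts):
  return 3

Answer: return 3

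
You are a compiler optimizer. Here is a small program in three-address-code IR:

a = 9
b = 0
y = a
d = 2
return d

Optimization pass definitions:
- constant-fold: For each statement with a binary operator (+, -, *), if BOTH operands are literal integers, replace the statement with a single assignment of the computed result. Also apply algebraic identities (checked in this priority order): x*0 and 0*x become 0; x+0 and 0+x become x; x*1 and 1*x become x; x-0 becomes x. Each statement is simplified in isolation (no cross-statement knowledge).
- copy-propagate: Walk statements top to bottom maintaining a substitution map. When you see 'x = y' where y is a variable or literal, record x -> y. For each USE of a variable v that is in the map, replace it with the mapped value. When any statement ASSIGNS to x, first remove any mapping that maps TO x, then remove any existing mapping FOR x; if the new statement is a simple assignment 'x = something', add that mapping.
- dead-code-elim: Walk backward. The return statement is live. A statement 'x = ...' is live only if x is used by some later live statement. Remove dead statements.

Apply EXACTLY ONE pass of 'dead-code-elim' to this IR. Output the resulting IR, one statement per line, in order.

Answer: d = 2
return d

Derivation:
Applying dead-code-elim statement-by-statement:
  [5] return d  -> KEEP (return); live=['d']
  [4] d = 2  -> KEEP; live=[]
  [3] y = a  -> DEAD (y not live)
  [2] b = 0  -> DEAD (b not live)
  [1] a = 9  -> DEAD (a not live)
Result (2 stmts):
  d = 2
  return d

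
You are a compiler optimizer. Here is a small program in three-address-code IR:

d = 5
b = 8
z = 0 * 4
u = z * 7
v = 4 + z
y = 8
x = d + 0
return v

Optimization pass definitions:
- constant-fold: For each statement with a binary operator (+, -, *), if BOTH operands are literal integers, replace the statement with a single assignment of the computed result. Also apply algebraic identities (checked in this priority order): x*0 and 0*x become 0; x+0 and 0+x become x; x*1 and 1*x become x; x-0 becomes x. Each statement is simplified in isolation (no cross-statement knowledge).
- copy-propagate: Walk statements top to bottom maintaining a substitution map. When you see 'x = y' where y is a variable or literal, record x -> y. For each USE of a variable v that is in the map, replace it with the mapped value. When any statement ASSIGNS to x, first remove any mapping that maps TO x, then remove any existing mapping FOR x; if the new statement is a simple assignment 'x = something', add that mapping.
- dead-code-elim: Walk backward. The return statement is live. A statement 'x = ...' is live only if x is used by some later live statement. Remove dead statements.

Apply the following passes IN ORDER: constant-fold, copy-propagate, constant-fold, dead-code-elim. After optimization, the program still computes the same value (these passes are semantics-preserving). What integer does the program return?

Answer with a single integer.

Initial IR:
  d = 5
  b = 8
  z = 0 * 4
  u = z * 7
  v = 4 + z
  y = 8
  x = d + 0
  return v
After constant-fold (8 stmts):
  d = 5
  b = 8
  z = 0
  u = z * 7
  v = 4 + z
  y = 8
  x = d
  return v
After copy-propagate (8 stmts):
  d = 5
  b = 8
  z = 0
  u = 0 * 7
  v = 4 + 0
  y = 8
  x = 5
  return v
After constant-fold (8 stmts):
  d = 5
  b = 8
  z = 0
  u = 0
  v = 4
  y = 8
  x = 5
  return v
After dead-code-elim (2 stmts):
  v = 4
  return v
Evaluate:
  d = 5  =>  d = 5
  b = 8  =>  b = 8
  z = 0 * 4  =>  z = 0
  u = z * 7  =>  u = 0
  v = 4 + z  =>  v = 4
  y = 8  =>  y = 8
  x = d + 0  =>  x = 5
  return v = 4

Answer: 4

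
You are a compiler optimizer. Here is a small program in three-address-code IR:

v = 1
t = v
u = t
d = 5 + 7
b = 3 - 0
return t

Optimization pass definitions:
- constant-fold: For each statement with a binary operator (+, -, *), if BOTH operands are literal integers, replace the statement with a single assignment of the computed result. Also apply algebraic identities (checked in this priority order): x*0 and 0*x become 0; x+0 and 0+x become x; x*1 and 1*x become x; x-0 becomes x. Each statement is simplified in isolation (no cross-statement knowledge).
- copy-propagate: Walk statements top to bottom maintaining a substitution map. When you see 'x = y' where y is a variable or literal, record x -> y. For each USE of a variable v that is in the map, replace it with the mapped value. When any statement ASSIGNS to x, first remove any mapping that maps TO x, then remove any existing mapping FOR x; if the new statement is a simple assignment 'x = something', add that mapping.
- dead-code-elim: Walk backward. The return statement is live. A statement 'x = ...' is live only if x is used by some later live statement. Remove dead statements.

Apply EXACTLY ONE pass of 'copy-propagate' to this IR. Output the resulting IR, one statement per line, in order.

Applying copy-propagate statement-by-statement:
  [1] v = 1  (unchanged)
  [2] t = v  -> t = 1
  [3] u = t  -> u = 1
  [4] d = 5 + 7  (unchanged)
  [5] b = 3 - 0  (unchanged)
  [6] return t  -> return 1
Result (6 stmts):
  v = 1
  t = 1
  u = 1
  d = 5 + 7
  b = 3 - 0
  return 1

Answer: v = 1
t = 1
u = 1
d = 5 + 7
b = 3 - 0
return 1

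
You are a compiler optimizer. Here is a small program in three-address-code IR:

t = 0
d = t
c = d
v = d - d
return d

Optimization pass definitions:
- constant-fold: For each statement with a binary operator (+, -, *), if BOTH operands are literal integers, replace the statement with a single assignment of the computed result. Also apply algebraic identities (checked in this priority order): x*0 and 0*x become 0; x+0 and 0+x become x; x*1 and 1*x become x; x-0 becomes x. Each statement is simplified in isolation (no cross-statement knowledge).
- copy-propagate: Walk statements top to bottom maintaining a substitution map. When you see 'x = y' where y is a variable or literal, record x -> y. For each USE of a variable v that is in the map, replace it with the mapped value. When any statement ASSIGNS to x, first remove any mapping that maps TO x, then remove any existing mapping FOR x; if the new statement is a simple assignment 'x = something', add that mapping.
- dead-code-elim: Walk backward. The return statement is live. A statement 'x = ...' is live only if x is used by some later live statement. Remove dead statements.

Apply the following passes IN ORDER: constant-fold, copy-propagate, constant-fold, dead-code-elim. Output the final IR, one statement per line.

Answer: return 0

Derivation:
Initial IR:
  t = 0
  d = t
  c = d
  v = d - d
  return d
After constant-fold (5 stmts):
  t = 0
  d = t
  c = d
  v = d - d
  return d
After copy-propagate (5 stmts):
  t = 0
  d = 0
  c = 0
  v = 0 - 0
  return 0
After constant-fold (5 stmts):
  t = 0
  d = 0
  c = 0
  v = 0
  return 0
After dead-code-elim (1 stmts):
  return 0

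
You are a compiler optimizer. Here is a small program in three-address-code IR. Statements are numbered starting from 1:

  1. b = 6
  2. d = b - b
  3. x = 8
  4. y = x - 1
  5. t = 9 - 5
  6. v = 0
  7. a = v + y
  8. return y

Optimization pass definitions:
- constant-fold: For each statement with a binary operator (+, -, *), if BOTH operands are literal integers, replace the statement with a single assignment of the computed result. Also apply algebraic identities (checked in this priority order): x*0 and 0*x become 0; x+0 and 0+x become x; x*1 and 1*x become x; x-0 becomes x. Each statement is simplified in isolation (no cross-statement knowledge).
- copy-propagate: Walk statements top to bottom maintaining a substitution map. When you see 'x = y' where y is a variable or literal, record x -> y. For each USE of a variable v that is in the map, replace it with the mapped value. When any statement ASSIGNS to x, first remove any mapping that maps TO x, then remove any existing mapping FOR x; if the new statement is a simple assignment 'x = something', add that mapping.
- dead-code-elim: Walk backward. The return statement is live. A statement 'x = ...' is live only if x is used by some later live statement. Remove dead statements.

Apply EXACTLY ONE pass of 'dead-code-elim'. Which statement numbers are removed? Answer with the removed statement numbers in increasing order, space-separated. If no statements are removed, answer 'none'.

Backward liveness scan:
Stmt 1 'b = 6': DEAD (b not in live set [])
Stmt 2 'd = b - b': DEAD (d not in live set [])
Stmt 3 'x = 8': KEEP (x is live); live-in = []
Stmt 4 'y = x - 1': KEEP (y is live); live-in = ['x']
Stmt 5 't = 9 - 5': DEAD (t not in live set ['y'])
Stmt 6 'v = 0': DEAD (v not in live set ['y'])
Stmt 7 'a = v + y': DEAD (a not in live set ['y'])
Stmt 8 'return y': KEEP (return); live-in = ['y']
Removed statement numbers: [1, 2, 5, 6, 7]
Surviving IR:
  x = 8
  y = x - 1
  return y

Answer: 1 2 5 6 7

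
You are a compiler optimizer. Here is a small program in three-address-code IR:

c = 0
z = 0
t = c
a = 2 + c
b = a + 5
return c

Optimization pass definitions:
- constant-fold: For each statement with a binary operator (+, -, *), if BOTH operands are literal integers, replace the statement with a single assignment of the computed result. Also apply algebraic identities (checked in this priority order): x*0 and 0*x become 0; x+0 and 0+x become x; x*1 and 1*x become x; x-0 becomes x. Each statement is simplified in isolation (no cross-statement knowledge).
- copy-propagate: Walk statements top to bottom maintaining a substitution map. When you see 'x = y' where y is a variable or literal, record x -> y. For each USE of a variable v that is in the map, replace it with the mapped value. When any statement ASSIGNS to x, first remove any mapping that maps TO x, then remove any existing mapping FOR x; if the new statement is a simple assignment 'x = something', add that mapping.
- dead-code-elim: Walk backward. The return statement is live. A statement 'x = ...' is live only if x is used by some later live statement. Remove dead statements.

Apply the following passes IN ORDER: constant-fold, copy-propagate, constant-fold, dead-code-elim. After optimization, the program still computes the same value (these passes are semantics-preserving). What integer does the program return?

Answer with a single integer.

Initial IR:
  c = 0
  z = 0
  t = c
  a = 2 + c
  b = a + 5
  return c
After constant-fold (6 stmts):
  c = 0
  z = 0
  t = c
  a = 2 + c
  b = a + 5
  return c
After copy-propagate (6 stmts):
  c = 0
  z = 0
  t = 0
  a = 2 + 0
  b = a + 5
  return 0
After constant-fold (6 stmts):
  c = 0
  z = 0
  t = 0
  a = 2
  b = a + 5
  return 0
After dead-code-elim (1 stmts):
  return 0
Evaluate:
  c = 0  =>  c = 0
  z = 0  =>  z = 0
  t = c  =>  t = 0
  a = 2 + c  =>  a = 2
  b = a + 5  =>  b = 7
  return c = 0

Answer: 0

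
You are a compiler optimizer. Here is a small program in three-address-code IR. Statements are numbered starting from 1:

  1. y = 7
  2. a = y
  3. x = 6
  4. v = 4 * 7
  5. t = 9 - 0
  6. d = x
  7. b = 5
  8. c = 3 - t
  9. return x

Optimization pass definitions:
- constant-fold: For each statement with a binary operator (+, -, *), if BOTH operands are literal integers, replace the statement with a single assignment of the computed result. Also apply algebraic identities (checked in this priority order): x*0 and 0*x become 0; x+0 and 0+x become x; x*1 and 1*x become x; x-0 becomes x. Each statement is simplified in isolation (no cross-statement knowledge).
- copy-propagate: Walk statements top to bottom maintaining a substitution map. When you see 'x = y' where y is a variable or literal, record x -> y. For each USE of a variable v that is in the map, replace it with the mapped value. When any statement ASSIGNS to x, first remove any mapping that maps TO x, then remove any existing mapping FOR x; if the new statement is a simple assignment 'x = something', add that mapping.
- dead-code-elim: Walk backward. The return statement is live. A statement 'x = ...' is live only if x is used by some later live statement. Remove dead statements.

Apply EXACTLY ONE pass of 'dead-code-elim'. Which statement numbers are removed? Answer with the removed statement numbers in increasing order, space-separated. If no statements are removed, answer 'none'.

Backward liveness scan:
Stmt 1 'y = 7': DEAD (y not in live set [])
Stmt 2 'a = y': DEAD (a not in live set [])
Stmt 3 'x = 6': KEEP (x is live); live-in = []
Stmt 4 'v = 4 * 7': DEAD (v not in live set ['x'])
Stmt 5 't = 9 - 0': DEAD (t not in live set ['x'])
Stmt 6 'd = x': DEAD (d not in live set ['x'])
Stmt 7 'b = 5': DEAD (b not in live set ['x'])
Stmt 8 'c = 3 - t': DEAD (c not in live set ['x'])
Stmt 9 'return x': KEEP (return); live-in = ['x']
Removed statement numbers: [1, 2, 4, 5, 6, 7, 8]
Surviving IR:
  x = 6
  return x

Answer: 1 2 4 5 6 7 8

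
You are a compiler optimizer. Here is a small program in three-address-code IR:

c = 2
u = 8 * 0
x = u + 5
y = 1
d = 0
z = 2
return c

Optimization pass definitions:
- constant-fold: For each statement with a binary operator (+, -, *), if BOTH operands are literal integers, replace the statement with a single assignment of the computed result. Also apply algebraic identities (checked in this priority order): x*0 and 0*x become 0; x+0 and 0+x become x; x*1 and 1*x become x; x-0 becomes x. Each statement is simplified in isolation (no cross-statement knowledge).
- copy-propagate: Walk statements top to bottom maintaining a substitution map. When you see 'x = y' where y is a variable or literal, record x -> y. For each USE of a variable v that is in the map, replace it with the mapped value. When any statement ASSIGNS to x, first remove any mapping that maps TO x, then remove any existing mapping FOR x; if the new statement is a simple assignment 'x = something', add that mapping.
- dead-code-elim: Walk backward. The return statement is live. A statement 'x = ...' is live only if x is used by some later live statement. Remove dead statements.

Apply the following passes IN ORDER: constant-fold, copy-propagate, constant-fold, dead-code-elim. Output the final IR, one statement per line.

Initial IR:
  c = 2
  u = 8 * 0
  x = u + 5
  y = 1
  d = 0
  z = 2
  return c
After constant-fold (7 stmts):
  c = 2
  u = 0
  x = u + 5
  y = 1
  d = 0
  z = 2
  return c
After copy-propagate (7 stmts):
  c = 2
  u = 0
  x = 0 + 5
  y = 1
  d = 0
  z = 2
  return 2
After constant-fold (7 stmts):
  c = 2
  u = 0
  x = 5
  y = 1
  d = 0
  z = 2
  return 2
After dead-code-elim (1 stmts):
  return 2

Answer: return 2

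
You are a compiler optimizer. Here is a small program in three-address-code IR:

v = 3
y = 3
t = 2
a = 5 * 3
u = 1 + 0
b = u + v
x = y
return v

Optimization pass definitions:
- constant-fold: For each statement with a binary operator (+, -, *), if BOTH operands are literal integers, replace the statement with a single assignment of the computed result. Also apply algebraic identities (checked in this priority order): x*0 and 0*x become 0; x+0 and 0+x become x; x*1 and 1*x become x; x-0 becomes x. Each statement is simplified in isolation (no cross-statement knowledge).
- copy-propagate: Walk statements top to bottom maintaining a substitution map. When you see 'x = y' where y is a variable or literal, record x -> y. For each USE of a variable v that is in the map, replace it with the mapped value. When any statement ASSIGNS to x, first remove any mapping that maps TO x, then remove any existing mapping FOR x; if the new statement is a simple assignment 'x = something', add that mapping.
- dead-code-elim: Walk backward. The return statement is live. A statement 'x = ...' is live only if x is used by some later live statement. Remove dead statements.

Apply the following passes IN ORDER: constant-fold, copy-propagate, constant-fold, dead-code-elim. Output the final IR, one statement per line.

Answer: return 3

Derivation:
Initial IR:
  v = 3
  y = 3
  t = 2
  a = 5 * 3
  u = 1 + 0
  b = u + v
  x = y
  return v
After constant-fold (8 stmts):
  v = 3
  y = 3
  t = 2
  a = 15
  u = 1
  b = u + v
  x = y
  return v
After copy-propagate (8 stmts):
  v = 3
  y = 3
  t = 2
  a = 15
  u = 1
  b = 1 + 3
  x = 3
  return 3
After constant-fold (8 stmts):
  v = 3
  y = 3
  t = 2
  a = 15
  u = 1
  b = 4
  x = 3
  return 3
After dead-code-elim (1 stmts):
  return 3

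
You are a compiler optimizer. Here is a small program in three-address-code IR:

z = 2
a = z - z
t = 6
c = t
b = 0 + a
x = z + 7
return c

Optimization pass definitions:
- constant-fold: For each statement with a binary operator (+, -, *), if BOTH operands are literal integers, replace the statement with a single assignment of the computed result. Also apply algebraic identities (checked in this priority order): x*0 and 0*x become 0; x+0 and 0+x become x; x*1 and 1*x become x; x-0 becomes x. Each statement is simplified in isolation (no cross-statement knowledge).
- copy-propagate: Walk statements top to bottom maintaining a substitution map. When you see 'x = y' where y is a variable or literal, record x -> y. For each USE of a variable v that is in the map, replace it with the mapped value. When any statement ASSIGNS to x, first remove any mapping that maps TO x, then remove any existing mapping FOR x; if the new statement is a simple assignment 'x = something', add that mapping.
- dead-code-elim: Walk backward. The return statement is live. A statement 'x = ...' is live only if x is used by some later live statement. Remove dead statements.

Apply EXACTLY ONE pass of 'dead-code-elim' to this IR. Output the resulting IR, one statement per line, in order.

Answer: t = 6
c = t
return c

Derivation:
Applying dead-code-elim statement-by-statement:
  [7] return c  -> KEEP (return); live=['c']
  [6] x = z + 7  -> DEAD (x not live)
  [5] b = 0 + a  -> DEAD (b not live)
  [4] c = t  -> KEEP; live=['t']
  [3] t = 6  -> KEEP; live=[]
  [2] a = z - z  -> DEAD (a not live)
  [1] z = 2  -> DEAD (z not live)
Result (3 stmts):
  t = 6
  c = t
  return c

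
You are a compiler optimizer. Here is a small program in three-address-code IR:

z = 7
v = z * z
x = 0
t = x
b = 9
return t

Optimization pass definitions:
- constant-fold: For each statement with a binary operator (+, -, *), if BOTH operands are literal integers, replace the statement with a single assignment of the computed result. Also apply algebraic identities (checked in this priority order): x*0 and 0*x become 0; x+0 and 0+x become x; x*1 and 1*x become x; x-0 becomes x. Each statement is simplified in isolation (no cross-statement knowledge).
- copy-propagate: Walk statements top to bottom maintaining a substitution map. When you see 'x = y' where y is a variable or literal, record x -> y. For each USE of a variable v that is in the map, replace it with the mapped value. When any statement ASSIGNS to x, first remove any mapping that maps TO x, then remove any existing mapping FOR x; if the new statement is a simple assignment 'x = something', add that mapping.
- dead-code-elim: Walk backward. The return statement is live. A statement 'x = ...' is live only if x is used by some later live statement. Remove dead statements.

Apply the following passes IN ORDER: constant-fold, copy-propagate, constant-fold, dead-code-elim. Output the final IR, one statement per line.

Answer: return 0

Derivation:
Initial IR:
  z = 7
  v = z * z
  x = 0
  t = x
  b = 9
  return t
After constant-fold (6 stmts):
  z = 7
  v = z * z
  x = 0
  t = x
  b = 9
  return t
After copy-propagate (6 stmts):
  z = 7
  v = 7 * 7
  x = 0
  t = 0
  b = 9
  return 0
After constant-fold (6 stmts):
  z = 7
  v = 49
  x = 0
  t = 0
  b = 9
  return 0
After dead-code-elim (1 stmts):
  return 0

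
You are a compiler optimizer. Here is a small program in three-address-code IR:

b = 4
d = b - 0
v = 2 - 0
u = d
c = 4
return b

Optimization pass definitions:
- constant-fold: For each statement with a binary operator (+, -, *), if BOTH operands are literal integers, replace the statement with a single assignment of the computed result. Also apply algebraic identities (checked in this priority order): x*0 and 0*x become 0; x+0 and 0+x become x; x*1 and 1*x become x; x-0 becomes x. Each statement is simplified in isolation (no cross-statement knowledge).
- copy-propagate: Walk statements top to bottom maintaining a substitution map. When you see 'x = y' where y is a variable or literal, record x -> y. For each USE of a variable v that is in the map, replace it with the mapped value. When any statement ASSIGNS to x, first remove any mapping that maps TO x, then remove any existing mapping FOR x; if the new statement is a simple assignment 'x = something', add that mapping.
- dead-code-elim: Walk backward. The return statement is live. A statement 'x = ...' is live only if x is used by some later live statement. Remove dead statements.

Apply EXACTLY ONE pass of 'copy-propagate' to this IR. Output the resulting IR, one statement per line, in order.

Applying copy-propagate statement-by-statement:
  [1] b = 4  (unchanged)
  [2] d = b - 0  -> d = 4 - 0
  [3] v = 2 - 0  (unchanged)
  [4] u = d  (unchanged)
  [5] c = 4  (unchanged)
  [6] return b  -> return 4
Result (6 stmts):
  b = 4
  d = 4 - 0
  v = 2 - 0
  u = d
  c = 4
  return 4

Answer: b = 4
d = 4 - 0
v = 2 - 0
u = d
c = 4
return 4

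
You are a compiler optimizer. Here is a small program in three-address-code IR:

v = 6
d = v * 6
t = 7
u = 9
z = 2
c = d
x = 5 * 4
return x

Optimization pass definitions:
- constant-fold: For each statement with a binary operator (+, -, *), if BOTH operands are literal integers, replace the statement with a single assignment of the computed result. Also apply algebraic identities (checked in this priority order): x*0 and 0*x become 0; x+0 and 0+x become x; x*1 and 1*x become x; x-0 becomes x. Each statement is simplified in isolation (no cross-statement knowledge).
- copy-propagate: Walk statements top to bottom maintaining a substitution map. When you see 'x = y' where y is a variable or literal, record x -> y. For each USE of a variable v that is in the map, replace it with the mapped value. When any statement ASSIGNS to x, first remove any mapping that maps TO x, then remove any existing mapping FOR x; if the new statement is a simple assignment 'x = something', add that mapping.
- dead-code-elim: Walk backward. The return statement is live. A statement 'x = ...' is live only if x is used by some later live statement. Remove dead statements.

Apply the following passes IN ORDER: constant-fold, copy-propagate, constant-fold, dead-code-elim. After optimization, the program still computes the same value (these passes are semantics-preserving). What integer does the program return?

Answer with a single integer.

Initial IR:
  v = 6
  d = v * 6
  t = 7
  u = 9
  z = 2
  c = d
  x = 5 * 4
  return x
After constant-fold (8 stmts):
  v = 6
  d = v * 6
  t = 7
  u = 9
  z = 2
  c = d
  x = 20
  return x
After copy-propagate (8 stmts):
  v = 6
  d = 6 * 6
  t = 7
  u = 9
  z = 2
  c = d
  x = 20
  return 20
After constant-fold (8 stmts):
  v = 6
  d = 36
  t = 7
  u = 9
  z = 2
  c = d
  x = 20
  return 20
After dead-code-elim (1 stmts):
  return 20
Evaluate:
  v = 6  =>  v = 6
  d = v * 6  =>  d = 36
  t = 7  =>  t = 7
  u = 9  =>  u = 9
  z = 2  =>  z = 2
  c = d  =>  c = 36
  x = 5 * 4  =>  x = 20
  return x = 20

Answer: 20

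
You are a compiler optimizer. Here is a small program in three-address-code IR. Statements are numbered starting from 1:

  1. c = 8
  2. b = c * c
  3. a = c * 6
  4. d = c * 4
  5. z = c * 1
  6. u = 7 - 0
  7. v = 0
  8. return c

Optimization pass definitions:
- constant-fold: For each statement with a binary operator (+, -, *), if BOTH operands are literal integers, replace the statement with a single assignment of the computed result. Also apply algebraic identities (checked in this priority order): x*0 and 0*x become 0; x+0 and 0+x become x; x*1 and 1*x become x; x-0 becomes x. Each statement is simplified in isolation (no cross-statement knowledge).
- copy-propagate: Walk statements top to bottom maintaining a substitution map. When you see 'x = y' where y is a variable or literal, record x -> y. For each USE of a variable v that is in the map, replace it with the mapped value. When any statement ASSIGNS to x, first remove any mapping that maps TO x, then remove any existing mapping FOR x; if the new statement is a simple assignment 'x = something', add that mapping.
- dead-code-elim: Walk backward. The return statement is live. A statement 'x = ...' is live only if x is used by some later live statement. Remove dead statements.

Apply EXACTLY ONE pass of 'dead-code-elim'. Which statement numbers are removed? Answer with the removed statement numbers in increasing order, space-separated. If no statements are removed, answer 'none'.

Backward liveness scan:
Stmt 1 'c = 8': KEEP (c is live); live-in = []
Stmt 2 'b = c * c': DEAD (b not in live set ['c'])
Stmt 3 'a = c * 6': DEAD (a not in live set ['c'])
Stmt 4 'd = c * 4': DEAD (d not in live set ['c'])
Stmt 5 'z = c * 1': DEAD (z not in live set ['c'])
Stmt 6 'u = 7 - 0': DEAD (u not in live set ['c'])
Stmt 7 'v = 0': DEAD (v not in live set ['c'])
Stmt 8 'return c': KEEP (return); live-in = ['c']
Removed statement numbers: [2, 3, 4, 5, 6, 7]
Surviving IR:
  c = 8
  return c

Answer: 2 3 4 5 6 7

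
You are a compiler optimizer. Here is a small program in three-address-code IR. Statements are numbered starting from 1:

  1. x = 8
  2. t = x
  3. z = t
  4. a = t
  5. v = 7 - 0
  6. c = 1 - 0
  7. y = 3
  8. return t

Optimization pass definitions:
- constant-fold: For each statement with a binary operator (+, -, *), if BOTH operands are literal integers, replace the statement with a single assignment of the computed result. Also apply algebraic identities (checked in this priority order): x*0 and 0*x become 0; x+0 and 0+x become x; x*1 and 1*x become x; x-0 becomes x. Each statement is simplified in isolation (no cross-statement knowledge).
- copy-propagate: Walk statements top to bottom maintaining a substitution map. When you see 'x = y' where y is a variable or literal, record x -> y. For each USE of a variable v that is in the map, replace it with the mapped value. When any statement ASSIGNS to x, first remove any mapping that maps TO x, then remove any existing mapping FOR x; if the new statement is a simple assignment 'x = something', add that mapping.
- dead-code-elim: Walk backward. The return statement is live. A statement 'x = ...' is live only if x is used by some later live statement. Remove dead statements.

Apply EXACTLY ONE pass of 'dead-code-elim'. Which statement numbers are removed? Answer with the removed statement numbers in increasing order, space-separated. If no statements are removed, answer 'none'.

Backward liveness scan:
Stmt 1 'x = 8': KEEP (x is live); live-in = []
Stmt 2 't = x': KEEP (t is live); live-in = ['x']
Stmt 3 'z = t': DEAD (z not in live set ['t'])
Stmt 4 'a = t': DEAD (a not in live set ['t'])
Stmt 5 'v = 7 - 0': DEAD (v not in live set ['t'])
Stmt 6 'c = 1 - 0': DEAD (c not in live set ['t'])
Stmt 7 'y = 3': DEAD (y not in live set ['t'])
Stmt 8 'return t': KEEP (return); live-in = ['t']
Removed statement numbers: [3, 4, 5, 6, 7]
Surviving IR:
  x = 8
  t = x
  return t

Answer: 3 4 5 6 7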